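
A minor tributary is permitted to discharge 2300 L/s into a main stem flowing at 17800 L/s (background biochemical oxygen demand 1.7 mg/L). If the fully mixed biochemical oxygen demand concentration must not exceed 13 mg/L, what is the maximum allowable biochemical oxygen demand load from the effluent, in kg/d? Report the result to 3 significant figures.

20000 kg/d

Mass balance at the limit: 17800·1.700 + 2300·Cₑ = 20100·13 → Cₑ = 100.5 mg/L.
2300 L/s = 2.300 m³/s. Load = 2.300 m³/s × 100.5 g/m³ × 86 400 s/d = 19960 kg/d.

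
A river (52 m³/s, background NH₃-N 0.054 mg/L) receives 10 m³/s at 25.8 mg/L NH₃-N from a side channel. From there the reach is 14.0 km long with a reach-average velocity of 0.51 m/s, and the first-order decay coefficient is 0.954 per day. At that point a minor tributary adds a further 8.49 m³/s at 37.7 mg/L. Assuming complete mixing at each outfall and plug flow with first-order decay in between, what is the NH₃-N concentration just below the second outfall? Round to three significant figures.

Mixed concentration C = ΣQC/ΣQ = (52.00·0.05400 + 10.00·25.80) / 62.00 = 260.8/62.00 = 4.207 mg/L; combined flow 62.00 m³/s.
Travel time t = 14.0·1000 / 0.51 = 27450 s = 7.625 h.
First-order decay: C = 4.207·exp(−k·t) = 4.207·0.7385 = 3.107 mg/L.
Second outfall: C = (62.00·3.107 + 8.490·37.70)/70.49 = 7.273 mg/L.

7.27 mg/L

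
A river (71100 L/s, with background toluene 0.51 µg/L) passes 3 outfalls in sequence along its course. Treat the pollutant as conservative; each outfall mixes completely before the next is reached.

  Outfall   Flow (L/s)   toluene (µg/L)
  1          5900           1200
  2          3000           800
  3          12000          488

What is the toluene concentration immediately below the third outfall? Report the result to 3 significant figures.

After outfall 1: Q = 71100 + 5900 = 77000 L/s; C = (71100·0.5100 + 5900·1200)/77000 = 92.42 µg/L.
After outfall 2: Q = 77000 + 3000 = 80000 L/s; C = (77000·92.42 + 3000·800.0)/80000 = 119.0 µg/L.
After outfall 3: Q = 80000 + 12000 = 92000 L/s; C = (80000·119.0 + 12000·488.0)/92000 = 167.1 µg/L.

167 µg/L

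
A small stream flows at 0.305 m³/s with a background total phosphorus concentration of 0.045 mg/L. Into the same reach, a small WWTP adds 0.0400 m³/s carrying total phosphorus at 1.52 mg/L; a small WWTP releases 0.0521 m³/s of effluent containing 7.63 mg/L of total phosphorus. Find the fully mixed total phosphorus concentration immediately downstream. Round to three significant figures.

After mixing, C = (0.3050·0.04500 + 0.04000·1.520 + 0.05210·7.630) / 0.3971 = 0.4720/0.3971 = 1.189 mg/L.

1.19 mg/L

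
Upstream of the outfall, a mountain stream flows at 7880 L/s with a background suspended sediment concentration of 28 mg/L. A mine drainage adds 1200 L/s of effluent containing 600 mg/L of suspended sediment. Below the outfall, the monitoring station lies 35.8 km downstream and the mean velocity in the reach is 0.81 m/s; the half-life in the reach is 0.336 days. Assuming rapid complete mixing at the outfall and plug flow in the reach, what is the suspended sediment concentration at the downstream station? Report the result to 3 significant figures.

Conservation of mass: C = (7880·28.00 + 1200·600.0) / 9080 = 940600/9080 = 103.6 mg/L.
Travel time t = 35.8·1000 / 0.81 = 44200 s = 12.28 h.
Half-life 0.336 d → k = ln 2 / 0.336 = 2.063 d⁻¹.
Decay over the reach: 103.6·exp(−kt) = 103.6·0.3481 = 36.06 mg/L.

36.1 mg/L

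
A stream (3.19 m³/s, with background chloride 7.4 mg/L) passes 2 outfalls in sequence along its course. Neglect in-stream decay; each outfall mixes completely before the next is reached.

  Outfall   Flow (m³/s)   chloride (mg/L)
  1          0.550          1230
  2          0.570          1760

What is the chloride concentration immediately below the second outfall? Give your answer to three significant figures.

395 mg/L

Below outfall 1: Q → 3.740 m³/s, C = (3.190·7.400 + 0.5500·1230)/3.740 = 187.2 mg/L.
Below outfall 2: Q → 4.310 m³/s, C = (3.740·187.2 + 0.5700·1760)/4.310 = 395.2 mg/L.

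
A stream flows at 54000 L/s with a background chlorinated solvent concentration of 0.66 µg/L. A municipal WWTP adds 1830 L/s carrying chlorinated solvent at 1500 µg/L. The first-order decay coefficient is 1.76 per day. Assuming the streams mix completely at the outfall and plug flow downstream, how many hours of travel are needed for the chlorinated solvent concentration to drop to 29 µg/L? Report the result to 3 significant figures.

7.37 h

Conservation of mass: C = (54000·0.6600 + 1830·1500) / 55830 = 2781000/55830 = 49.81 µg/L.
49.81·exp(−k·t) = 29 → t = ln(49.81/29)/k = 26550 s = 7.375 h.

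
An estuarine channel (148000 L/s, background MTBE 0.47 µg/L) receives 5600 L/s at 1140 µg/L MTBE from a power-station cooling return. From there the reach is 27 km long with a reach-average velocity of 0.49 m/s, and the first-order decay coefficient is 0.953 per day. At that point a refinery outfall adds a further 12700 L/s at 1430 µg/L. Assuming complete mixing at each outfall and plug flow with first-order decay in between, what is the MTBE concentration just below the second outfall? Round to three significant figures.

130 µg/L

Flow-weighted average: C = (148000·0.4700 + 5600·1140) / 153600 = 6454000/153600 = 42.02 µg/L; combined flow 153600 L/s.
Travel time t = 27·1000 / 0.49 = 55100 s = 15.31 h.
Applying C = C₀e^(−kt): 42.02 × 0.5446 = 22.88 µg/L.
At the second outfall, C = (153600·22.88 + 12700·1430) / (153600 + 12700) = 130.3 µg/L.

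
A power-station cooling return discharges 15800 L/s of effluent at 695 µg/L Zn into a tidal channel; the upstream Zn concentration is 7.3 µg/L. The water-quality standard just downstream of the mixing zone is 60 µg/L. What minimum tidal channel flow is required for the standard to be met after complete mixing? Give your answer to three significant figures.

Set C_mix = 60: (Q·7.300 + 15800·695.0) / (Q + 15800) = 60
→ Q = 15800·(695.0 − 60)/(60 − 7.300) = 190400 L/s.

190000 L/s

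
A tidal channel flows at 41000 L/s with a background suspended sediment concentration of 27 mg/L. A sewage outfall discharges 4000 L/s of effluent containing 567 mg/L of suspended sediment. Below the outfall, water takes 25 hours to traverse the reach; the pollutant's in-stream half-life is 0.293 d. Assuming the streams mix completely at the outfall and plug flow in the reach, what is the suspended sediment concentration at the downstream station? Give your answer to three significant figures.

Conservation of mass: C = (41000·27.00 + 4000·567.0) / 45000 = 3375000/45000 = 75.00 mg/L.
Half-life 0.293 d → k = ln 2 / 0.293 = 2.366 d⁻¹.
First-order decay: C = 75.00·exp(−k·t) = 75.00·0.08507 = 6.380 mg/L.

6.38 mg/L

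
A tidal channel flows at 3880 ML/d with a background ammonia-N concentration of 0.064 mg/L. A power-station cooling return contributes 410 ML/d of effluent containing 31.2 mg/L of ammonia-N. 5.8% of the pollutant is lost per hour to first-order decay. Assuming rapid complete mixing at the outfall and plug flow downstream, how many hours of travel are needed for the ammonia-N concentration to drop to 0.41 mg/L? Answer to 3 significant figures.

33.5 h

After mixing, C = (3880·0.06400 + 410.0·31.20) / 4290 = 13040/4290 = 3.040 mg/L.
5.8%/h lost → k = −ln(1 − 0.058) = 0.05975 h⁻¹.
3.040·exp(−k·t) = 0.41 → t = ln(3.040/0.41)/k = 120700 s = 33.53 h.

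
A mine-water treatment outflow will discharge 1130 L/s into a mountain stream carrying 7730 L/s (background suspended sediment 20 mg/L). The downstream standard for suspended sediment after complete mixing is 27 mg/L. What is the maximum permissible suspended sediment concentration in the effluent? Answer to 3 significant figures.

74.9 mg/L

At the limit, (Qr·Cr + Qe·Cₑ)/(Qr + Qe) = 27:
Cₑ = (8860·27 − 7730·20.00) / 1130 = 74.88 mg/L.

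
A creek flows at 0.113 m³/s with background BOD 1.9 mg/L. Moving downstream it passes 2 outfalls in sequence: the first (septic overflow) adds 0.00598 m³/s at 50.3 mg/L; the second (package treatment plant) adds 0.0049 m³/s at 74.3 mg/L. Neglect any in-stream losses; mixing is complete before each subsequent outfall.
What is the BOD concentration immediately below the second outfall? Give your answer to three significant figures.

7.10 mg/L

After outfall 1: Q = 0.1130 + 0.005980 = 0.1190 m³/s; C = (0.1130·1.900 + 0.005980·50.30)/0.1190 = 4.333 mg/L.
After outfall 2: Q = 0.1190 + 0.004900 = 0.1239 m³/s; C = (0.1190·4.333 + 0.004900·74.30)/0.1239 = 7.100 mg/L.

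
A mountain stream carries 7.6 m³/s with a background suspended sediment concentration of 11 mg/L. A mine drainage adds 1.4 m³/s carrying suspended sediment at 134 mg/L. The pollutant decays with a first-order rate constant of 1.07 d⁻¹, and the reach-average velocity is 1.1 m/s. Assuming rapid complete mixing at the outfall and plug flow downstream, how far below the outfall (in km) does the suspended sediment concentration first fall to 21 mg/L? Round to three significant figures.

Mass balance: C = (7.600·11.00 + 1.400·134.0) / 9.000 = 271.2/9.000 = 30.13 mg/L.
Set 30.13·exp(−k·t) = 21 → t = ln(30.13/21)/k = 29160 s = 8.100 h.
Distance = v·t = 1.1·29160 = 32070 m = 32.07 km.

32.1 km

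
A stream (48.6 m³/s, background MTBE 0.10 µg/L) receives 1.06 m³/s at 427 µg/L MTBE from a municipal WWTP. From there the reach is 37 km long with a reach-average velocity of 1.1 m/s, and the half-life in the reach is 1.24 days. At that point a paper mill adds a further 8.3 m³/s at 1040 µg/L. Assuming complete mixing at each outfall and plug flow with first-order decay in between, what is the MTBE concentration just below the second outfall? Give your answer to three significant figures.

155 µg/L

After mixing, C = (48.60·0.1000 + 1.060·427.0) / 49.66 = 457.5/49.66 = 9.212 µg/L; combined flow 49.66 m³/s.
Travel time t = 37·1000 / 1.1 = 33640 s = 9.343 h.
Half-life 1.24 d → k = ln 2 / 1.24 = 0.5590 d⁻¹.
First-order decay: C = 9.212·exp(−k·t) = 9.212·0.8044 = 7.411 µg/L.
At the second outfall, C = (49.66·7.411 + 8.300·1040) / (49.66 + 8.300) = 155.3 µg/L.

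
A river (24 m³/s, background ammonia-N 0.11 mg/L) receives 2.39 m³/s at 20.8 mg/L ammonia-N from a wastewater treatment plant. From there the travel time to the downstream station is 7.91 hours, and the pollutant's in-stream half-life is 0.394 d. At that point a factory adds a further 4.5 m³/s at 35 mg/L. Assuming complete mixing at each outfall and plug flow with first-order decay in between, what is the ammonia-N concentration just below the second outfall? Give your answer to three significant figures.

Flow-weighted average: C = (24.00·0.1100 + 2.390·20.80) / 26.39 = 52.35/26.39 = 1.984 mg/L; combined flow 26.39 m³/s.
Half-life 0.394 d → k = ln 2 / 0.394 = 1.759 d⁻¹.
First-order decay: C = 1.984·exp(−k·t) = 1.984·0.5600 = 1.111 mg/L.
At the second outfall, C = (26.39·1.111 + 4.500·35.00) / (26.39 + 4.500) = 6.048 mg/L.

6.05 mg/L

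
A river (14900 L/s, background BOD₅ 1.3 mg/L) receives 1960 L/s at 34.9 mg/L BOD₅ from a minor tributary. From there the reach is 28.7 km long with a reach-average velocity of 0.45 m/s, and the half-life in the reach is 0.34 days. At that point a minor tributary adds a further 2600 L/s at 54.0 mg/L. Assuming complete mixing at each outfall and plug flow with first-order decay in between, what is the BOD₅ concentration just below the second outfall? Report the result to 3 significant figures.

8.22 mg/L

Flow-weighted average: C = (14900·1.300 + 1960·34.90) / 16860 = 87770/16860 = 5.206 mg/L; combined flow 16860 L/s.
Travel time t = 28.7·1000 / 0.45 = 63780 s = 17.72 h.
Half-life 0.34 d → k = ln 2 / 0.34 = 2.039 d⁻¹.
First-order decay: C = 5.206·exp(−k·t) = 5.206·0.2220 = 1.156 mg/L.
Second outfall: C = (16860·1.156 + 2600·54.00)/19460 = 8.216 mg/L.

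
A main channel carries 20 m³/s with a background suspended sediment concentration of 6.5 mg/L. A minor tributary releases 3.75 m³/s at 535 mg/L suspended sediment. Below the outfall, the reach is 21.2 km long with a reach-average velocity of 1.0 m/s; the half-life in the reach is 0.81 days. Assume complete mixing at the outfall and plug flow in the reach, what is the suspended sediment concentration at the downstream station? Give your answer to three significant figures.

Conservation of mass: C = (20.00·6.500 + 3.750·535.0) / 23.75 = 2136/23.75 = 89.95 mg/L.
Travel time t = 21.2·1000 / 1.0 = 21200 s = 5.889 h.
Half-life 0.81 d → k = ln 2 / 0.81 = 0.8557 d⁻¹.
After decay, C = 89.95 × e^(−kt) = 89.95 × 0.8106 = 72.91 mg/L.

72.9 mg/L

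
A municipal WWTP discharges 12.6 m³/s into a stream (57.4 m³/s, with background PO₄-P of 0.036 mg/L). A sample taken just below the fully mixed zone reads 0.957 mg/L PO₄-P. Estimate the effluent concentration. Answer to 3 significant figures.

Mass balance: 57.40·0.03600 + 12.60·Cₑ = 70.00·0.9570
→ Cₑ = (70.00·0.9570 − 57.40·0.03600) / 12.60 = 5.153 mg/L.

5.15 mg/L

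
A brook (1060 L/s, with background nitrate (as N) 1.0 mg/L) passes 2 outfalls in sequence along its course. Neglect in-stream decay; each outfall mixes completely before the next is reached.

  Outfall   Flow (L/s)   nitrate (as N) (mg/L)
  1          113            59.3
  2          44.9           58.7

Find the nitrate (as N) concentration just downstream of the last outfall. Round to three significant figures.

Outfall 1: combined Q = 1173 L/s; C = (1060·1.000 + 113.0·59.30)/1173 = 6.616 mg/L.
Outfall 2: combined Q = 1218 L/s; C = (1173·6.616 + 44.90·58.70)/1218 = 8.536 mg/L.

8.54 mg/L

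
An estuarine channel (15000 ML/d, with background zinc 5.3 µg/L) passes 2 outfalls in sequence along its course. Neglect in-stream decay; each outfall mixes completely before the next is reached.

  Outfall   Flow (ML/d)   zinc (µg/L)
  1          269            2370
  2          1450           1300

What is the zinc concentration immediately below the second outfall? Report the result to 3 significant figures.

Outfall 1: combined Q = 15270 ML/d; C = (15000·5.300 + 269.0·2370)/15270 = 46.96 µg/L.
Outfall 2: combined Q = 16720 ML/d; C = (15270·46.96 + 1450·1300)/16720 = 155.6 µg/L.

156 µg/L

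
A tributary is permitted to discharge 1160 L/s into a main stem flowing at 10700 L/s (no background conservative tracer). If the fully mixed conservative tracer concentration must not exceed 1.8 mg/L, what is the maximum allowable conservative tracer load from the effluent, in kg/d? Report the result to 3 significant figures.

Mass balance at the limit: 10700·0 + 1160·Cₑ = 11860·1.8 → Cₑ = 18.40 mg/L.
1160 L/s = 1.160 m³/s. Load = 1.160 m³/s × 18.40 g/m³ × 86 400 s/d = 1844 kg/d.

1840 kg/d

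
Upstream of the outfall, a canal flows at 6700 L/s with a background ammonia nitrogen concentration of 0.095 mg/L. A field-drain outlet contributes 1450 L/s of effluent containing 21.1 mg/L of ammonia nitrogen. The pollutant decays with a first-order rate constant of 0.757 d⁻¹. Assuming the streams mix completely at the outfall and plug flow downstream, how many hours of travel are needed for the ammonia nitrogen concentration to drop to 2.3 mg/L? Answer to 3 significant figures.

Mass balance: C = (6700·0.09500 + 1450·21.10) / 8150 = 31230/8150 = 3.832 mg/L.
3.832·exp(−k·t) = 2.3 → t = ln(3.832/2.3)/k = 58270 s = 16.18 h.

16.2 h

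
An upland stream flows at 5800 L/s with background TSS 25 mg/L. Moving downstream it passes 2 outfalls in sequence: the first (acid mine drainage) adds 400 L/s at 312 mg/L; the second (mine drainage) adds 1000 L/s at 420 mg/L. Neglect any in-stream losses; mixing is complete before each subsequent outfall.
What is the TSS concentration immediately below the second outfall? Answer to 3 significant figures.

Outfall 1: combined Q = 6200 L/s; C = (5800·25.00 + 400.0·312.0)/6200 = 43.52 mg/L.
Outfall 2: combined Q = 7200 L/s; C = (6200·43.52 + 1000·420.0)/7200 = 95.81 mg/L.

95.8 mg/L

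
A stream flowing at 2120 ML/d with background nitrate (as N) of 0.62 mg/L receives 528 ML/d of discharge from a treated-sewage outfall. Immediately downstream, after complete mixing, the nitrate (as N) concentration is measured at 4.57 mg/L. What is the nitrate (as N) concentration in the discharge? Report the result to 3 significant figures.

Mass balance: 2120·0.6200 + 528.0·Cₑ = 2648·4.570
→ Cₑ = (2648·4.570 − 2120·0.6200) / 528.0 = 20.43 mg/L.

20.4 mg/L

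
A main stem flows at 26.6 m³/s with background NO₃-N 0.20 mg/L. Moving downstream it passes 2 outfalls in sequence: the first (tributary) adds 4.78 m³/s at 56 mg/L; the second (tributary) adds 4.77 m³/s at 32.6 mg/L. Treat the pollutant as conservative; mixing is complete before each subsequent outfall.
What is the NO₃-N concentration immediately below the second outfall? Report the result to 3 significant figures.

11.9 mg/L

Outfall 1: combined Q = 31.38 m³/s; C = (26.60·0.2000 + 4.780·56.00)/31.38 = 8.700 mg/L.
Outfall 2: combined Q = 36.15 m³/s; C = (31.38·8.700 + 4.770·32.60)/36.15 = 11.85 mg/L.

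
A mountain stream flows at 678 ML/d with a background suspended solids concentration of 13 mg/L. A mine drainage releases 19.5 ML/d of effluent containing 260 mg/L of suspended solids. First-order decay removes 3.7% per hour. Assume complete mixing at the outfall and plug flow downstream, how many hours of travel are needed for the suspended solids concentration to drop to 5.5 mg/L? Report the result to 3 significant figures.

Mass balance: C = (678.0·13.00 + 19.50·260.0) / 697.5 = 13880/697.5 = 19.91 mg/L.
3.7%/h lost → k = −ln(1 − 0.037) = 0.03770 h⁻¹.
19.91·exp(−k·t) = 5.5 → t = ln(19.91/5.5)/k = 122800 s = 34.12 h.

34.1 h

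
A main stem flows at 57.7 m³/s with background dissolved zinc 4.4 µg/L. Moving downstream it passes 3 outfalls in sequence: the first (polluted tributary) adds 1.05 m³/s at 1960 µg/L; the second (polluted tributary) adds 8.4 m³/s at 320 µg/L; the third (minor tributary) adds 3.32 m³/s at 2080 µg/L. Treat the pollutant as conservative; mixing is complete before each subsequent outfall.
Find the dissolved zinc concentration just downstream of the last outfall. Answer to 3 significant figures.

Outfall 1: combined Q = 58.75 m³/s; C = (57.70·4.400 + 1.050·1960)/58.75 = 39.35 µg/L.
Outfall 2: combined Q = 67.15 m³/s; C = (58.75·39.35 + 8.400·320.0)/67.15 = 74.46 µg/L.
Outfall 3: combined Q = 70.47 m³/s; C = (67.15·74.46 + 3.320·2080)/70.47 = 168.9 µg/L.

169 µg/L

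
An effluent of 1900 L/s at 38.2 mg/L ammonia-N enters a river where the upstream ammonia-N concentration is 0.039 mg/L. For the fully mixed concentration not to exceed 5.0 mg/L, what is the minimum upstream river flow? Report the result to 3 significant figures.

12700 L/s

Set C_mix = 5.0: (Q·0.03900 + 1900·38.20) / (Q + 1900) = 5.0
→ Q = 1900·(38.20 − 5.0)/(5.0 − 0.03900) = 12720 L/s.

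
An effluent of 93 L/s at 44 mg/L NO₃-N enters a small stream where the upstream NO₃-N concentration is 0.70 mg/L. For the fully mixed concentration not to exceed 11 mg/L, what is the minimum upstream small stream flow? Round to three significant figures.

298 L/s

Set C_mix = 11: (Q·0.7000 + 93.00·44.00) / (Q + 93.00) = 11
→ Q = 93.00·(44.00 − 11)/(11 − 0.7000) = 298.0 L/s.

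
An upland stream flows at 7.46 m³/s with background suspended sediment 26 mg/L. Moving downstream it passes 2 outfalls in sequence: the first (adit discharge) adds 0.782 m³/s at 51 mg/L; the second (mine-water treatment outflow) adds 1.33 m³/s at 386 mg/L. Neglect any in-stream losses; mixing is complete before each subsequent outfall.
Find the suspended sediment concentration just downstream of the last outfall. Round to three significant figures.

After outfall 1: Q = 7.460 + 0.7820 = 8.242 m³/s; C = (7.460·26.00 + 0.7820·51.00)/8.242 = 28.37 mg/L.
After outfall 2: Q = 8.242 + 1.330 = 9.572 m³/s; C = (8.242·28.37 + 1.330·386.0)/9.572 = 78.06 mg/L.

78.1 mg/L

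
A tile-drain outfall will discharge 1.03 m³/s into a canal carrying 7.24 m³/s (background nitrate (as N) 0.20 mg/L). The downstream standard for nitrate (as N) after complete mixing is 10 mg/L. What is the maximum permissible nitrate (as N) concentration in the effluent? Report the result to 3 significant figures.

At the limit, (Qr·Cr + Qe·Cₑ)/(Qr + Qe) = 10:
Cₑ = (8.270·10 − 7.240·0.2000) / 1.030 = 78.89 mg/L.

78.9 mg/L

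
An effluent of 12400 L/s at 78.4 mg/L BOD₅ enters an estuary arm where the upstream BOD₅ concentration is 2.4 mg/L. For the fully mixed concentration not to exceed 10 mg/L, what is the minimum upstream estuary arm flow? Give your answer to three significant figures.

112000 L/s

Set C_mix = 10: (Q·2.400 + 12400·78.40) / (Q + 12400) = 10
→ Q = 12400·(78.40 − 10)/(10 − 2.400) = 111600 L/s.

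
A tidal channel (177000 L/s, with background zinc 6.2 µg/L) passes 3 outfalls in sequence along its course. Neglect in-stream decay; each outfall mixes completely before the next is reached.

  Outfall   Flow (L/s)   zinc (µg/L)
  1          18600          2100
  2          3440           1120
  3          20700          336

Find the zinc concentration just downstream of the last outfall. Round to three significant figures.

232 µg/L

Below outfall 1: Q → 195600 L/s, C = (177000·6.200 + 18600·2100)/195600 = 205.3 µg/L.
Below outfall 2: Q → 199000 L/s, C = (195600·205.3 + 3440·1120)/199000 = 221.1 µg/L.
Below outfall 3: Q → 219700 L/s, C = (199000·221.1 + 20700·336.0)/219700 = 231.9 µg/L.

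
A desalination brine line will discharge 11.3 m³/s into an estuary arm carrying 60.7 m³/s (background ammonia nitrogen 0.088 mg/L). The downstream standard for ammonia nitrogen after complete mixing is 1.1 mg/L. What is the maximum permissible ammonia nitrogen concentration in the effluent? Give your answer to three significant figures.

At the limit, (Qr·Cr + Qe·Cₑ)/(Qr + Qe) = 1.1:
Cₑ = (72.00·1.1 − 60.70·0.08800) / 11.30 = 6.536 mg/L.

6.54 mg/L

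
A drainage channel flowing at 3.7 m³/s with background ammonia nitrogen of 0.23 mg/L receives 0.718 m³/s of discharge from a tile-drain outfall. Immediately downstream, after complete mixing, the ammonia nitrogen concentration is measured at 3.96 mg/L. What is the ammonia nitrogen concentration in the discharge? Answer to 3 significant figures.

Mass balance: 3.700·0.2300 + 0.7180·Cₑ = 4.418·3.960
→ Cₑ = (4.418·3.960 − 3.700·0.2300) / 0.7180 = 23.18 mg/L.

23.2 mg/L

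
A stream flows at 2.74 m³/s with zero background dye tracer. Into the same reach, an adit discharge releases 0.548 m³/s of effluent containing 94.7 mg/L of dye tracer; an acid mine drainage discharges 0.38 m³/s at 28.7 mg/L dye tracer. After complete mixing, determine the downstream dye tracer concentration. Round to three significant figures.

17.1 mg/L

Mixed concentration C = ΣQC/ΣQ = (2.740·0 + 0.5480·94.70 + 0.3800·28.70) / 3.668 = 62.80/3.668 = 17.12 mg/L.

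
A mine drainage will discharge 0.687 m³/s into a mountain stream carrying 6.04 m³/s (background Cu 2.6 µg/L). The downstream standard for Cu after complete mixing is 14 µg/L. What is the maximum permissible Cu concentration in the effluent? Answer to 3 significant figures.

At the limit, (Qr·Cr + Qe·Cₑ)/(Qr + Qe) = 14:
Cₑ = (6.727·14 − 6.040·2.600) / 0.6870 = 114.2 µg/L.

114 µg/L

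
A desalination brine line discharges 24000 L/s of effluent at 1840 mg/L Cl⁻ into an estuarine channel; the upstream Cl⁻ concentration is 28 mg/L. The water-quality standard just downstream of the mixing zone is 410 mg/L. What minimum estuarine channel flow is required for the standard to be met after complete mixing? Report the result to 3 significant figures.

Set C_mix = 410: (Q·28.00 + 24000·1840) / (Q + 24000) = 410
→ Q = 24000·(1840 − 410)/(410 − 28.00) = 89840 L/s.

89800 L/s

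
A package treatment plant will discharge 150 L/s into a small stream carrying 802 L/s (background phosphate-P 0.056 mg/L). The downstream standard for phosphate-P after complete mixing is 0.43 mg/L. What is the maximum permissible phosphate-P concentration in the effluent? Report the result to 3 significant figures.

2.43 mg/L

At the limit, (Qr·Cr + Qe·Cₑ)/(Qr + Qe) = 0.43:
Cₑ = (952.0·0.43 − 802.0·0.05600) / 150.0 = 2.430 mg/L.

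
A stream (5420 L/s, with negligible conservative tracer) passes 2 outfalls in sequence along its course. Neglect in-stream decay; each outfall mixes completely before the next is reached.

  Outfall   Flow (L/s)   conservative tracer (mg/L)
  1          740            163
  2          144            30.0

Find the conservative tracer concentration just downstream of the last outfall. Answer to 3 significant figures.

19.8 mg/L

After outfall 1: Q = 5420 + 740.0 = 6160 L/s; C = (5420·0 + 740.0·163.0)/6160 = 19.58 mg/L.
After outfall 2: Q = 6160 + 144.0 = 6304 L/s; C = (6160·19.58 + 144.0·30.00)/6304 = 19.82 mg/L.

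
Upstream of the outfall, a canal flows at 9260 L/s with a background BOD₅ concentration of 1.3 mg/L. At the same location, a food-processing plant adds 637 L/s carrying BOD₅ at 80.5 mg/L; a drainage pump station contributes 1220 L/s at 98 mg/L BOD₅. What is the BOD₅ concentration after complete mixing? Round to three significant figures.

16.5 mg/L

Mixed concentration C = ΣQC/ΣQ = (9260·1.300 + 637.0·80.50 + 1220·98.00) / 11120 = 182900/11120 = 16.45 mg/L.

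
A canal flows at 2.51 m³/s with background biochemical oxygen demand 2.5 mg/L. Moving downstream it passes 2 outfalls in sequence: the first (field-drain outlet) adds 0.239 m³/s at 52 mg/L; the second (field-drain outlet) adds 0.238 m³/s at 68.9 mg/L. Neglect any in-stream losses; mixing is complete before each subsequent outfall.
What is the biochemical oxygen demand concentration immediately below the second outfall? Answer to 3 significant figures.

Below outfall 1: Q → 2.749 m³/s, C = (2.510·2.500 + 0.2390·52.00)/2.749 = 6.804 mg/L.
Below outfall 2: Q → 2.987 m³/s, C = (2.749·6.804 + 0.2380·68.90)/2.987 = 11.75 mg/L.

11.8 mg/L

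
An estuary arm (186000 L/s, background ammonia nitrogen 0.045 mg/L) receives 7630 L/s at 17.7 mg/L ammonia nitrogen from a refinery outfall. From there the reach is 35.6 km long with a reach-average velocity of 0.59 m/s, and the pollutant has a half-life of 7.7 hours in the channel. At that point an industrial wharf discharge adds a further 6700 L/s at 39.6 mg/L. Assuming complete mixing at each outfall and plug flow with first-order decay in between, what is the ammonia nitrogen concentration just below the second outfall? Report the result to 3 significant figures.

1.48 mg/L

Conservation of mass: C = (186000·0.04500 + 7630·17.70) / 193600 = 143400/193600 = 0.7407 mg/L; combined flow 193600 L/s.
Travel time t = 35.6·1000 / 0.59 = 60340 s = 16.76 h.
Half-life 7.7 h → k = ln 2 / 7.7 = 0.09002 h⁻¹ = 2.160 d⁻¹.
Decay over the reach: 0.7407·exp(−kt) = 0.7407·0.2212 = 0.1638 mg/L.
Second outfall: C = (193600·0.1638 + 6700·39.60)/200300 = 1.483 mg/L.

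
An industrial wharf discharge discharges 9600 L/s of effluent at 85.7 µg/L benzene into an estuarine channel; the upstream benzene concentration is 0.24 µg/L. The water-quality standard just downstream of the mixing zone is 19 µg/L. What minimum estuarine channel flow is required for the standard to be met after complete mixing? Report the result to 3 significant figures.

Set C_mix = 19: (Q·0.2400 + 9600·85.70) / (Q + 9600) = 19
→ Q = 9600·(85.70 − 19)/(19 − 0.2400) = 34130 L/s.

34100 L/s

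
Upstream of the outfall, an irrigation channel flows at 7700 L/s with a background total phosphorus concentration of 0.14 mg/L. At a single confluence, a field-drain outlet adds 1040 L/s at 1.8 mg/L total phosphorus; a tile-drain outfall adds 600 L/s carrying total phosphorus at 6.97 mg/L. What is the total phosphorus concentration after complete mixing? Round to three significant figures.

Conservation of mass: C = (7700·0.1400 + 1040·1.800 + 600.0·6.970) / 9340 = 7132/9340 = 0.7636 mg/L.

0.764 mg/L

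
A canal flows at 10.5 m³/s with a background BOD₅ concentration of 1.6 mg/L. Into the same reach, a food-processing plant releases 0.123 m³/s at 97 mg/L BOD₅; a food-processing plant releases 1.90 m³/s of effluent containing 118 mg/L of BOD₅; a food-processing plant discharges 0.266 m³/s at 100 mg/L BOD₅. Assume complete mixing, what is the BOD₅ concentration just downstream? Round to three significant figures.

21.9 mg/L

Mass balance: C = (10.50·1.600 + 0.1230·97.00 + 1.900·118.0 + 0.2660·100.0) / 12.79 = 279.5/12.79 = 21.86 mg/L.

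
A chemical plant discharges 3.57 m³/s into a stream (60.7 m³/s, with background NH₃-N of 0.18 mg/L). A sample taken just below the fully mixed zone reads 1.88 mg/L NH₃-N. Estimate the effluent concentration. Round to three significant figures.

30.8 mg/L

Mass balance: 60.70·0.1800 + 3.570·Cₑ = 64.27·1.880
→ Cₑ = (64.27·1.880 − 60.70·0.1800) / 3.570 = 30.78 mg/L.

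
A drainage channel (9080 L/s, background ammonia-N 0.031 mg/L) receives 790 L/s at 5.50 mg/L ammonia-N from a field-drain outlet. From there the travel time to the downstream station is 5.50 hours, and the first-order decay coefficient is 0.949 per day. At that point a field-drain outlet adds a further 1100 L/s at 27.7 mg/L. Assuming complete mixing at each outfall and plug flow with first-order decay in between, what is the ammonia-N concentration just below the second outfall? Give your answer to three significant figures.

Mixed concentration C = ΣQC/ΣQ = (9080·0.03100 + 790.0·5.500) / 9870 = 4626/9870 = 0.4687 mg/L; combined flow 9870 L/s.
After decay, C = 0.4687 × e^(−kt) = 0.4687 × 0.8045 = 0.3771 mg/L.
At the second outfall, C = (9870·0.3771 + 1100·27.70) / (9870 + 1100) = 3.117 mg/L.

3.12 mg/L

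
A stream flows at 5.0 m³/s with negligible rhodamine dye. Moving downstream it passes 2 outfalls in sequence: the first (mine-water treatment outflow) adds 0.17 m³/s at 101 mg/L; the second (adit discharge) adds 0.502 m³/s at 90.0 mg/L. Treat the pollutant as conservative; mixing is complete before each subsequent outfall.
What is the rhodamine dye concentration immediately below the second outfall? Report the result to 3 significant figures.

11.0 mg/L

Outfall 1: combined Q = 5.170 m³/s; C = (5.000·0 + 0.1700·101.0)/5.170 = 3.321 mg/L.
Outfall 2: combined Q = 5.672 m³/s; C = (5.170·3.321 + 0.5020·90.00)/5.672 = 10.99 mg/L.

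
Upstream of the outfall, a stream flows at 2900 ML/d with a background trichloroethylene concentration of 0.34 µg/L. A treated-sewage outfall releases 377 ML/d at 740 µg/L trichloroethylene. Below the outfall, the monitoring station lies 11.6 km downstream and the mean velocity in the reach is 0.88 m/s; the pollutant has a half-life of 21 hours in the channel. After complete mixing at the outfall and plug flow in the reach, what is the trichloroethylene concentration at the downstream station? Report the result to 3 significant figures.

75.7 µg/L

Conservation of mass: C = (2900·0.3400 + 377.0·740.0) / 3277 = 280000/3277 = 85.43 µg/L.
Travel time t = 11.6·1000 / 0.88 = 13180 s = 3.662 h.
Half-life 21 h → k = ln 2 / 21 = 0.03301 h⁻¹ = 0.7922 d⁻¹.
Decay over the reach: 85.43·exp(−kt) = 85.43·0.8862 = 75.71 µg/L.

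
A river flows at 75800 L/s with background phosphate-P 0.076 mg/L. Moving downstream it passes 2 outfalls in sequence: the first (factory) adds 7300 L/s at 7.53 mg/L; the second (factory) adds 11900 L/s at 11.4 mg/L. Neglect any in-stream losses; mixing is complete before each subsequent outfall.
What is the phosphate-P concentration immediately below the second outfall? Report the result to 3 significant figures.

Below outfall 1: Q → 83100 L/s, C = (75800·0.07600 + 7300·7.530)/83100 = 0.7308 mg/L.
Below outfall 2: Q → 95000 L/s, C = (83100·0.7308 + 11900·11.40)/95000 = 2.067 mg/L.

2.07 mg/L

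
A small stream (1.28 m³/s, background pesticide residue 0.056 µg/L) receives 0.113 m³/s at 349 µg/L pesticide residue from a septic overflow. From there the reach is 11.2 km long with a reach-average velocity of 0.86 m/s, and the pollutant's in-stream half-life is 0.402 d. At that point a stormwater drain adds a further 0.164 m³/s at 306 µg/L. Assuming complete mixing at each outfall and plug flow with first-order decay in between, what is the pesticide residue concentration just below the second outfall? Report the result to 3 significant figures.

51.8 µg/L

Flow-weighted average: C = (1.280·0.05600 + 0.1130·349.0) / 1.393 = 39.51/1.393 = 28.36 µg/L; combined flow 1.393 m³/s.
Travel time t = 11.2·1000 / 0.86 = 13020 s = 3.618 h.
Half-life 0.402 d → k = ln 2 / 0.402 = 1.724 d⁻¹.
Decay over the reach: 28.36·exp(−kt) = 28.36·0.7711 = 21.87 µg/L.
At the second outfall, C = (1.393·21.87 + 0.1640·306.0) / (1.393 + 0.1640) = 51.80 µg/L.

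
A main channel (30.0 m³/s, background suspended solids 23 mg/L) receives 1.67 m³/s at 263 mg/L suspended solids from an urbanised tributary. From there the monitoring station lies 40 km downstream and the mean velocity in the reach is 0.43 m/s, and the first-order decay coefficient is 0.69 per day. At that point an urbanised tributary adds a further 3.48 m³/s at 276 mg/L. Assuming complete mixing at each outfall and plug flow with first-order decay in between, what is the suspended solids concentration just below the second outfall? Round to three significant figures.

42.6 mg/L

After mixing, C = (30.00·23.00 + 1.670·263.0) / 31.67 = 1129/31.67 = 35.66 mg/L; combined flow 31.67 m³/s.
Travel time t = 40·1000 / 0.43 = 93020 s = 25.84 h.
After decay, C = 35.66 × e^(−kt) = 35.66 × 0.4757 = 16.96 mg/L.
Second outfall: C = (31.67·16.96 + 3.480·276.0)/35.15 = 42.61 mg/L.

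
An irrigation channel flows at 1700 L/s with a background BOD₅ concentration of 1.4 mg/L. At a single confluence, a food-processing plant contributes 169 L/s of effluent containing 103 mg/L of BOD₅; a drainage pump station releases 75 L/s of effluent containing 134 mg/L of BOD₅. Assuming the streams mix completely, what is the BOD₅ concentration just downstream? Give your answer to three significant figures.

15.3 mg/L

Mixed concentration C = ΣQC/ΣQ = (1700·1.400 + 169.0·103.0 + 75.00·134.0) / 1944 = 29840/1944 = 15.35 mg/L.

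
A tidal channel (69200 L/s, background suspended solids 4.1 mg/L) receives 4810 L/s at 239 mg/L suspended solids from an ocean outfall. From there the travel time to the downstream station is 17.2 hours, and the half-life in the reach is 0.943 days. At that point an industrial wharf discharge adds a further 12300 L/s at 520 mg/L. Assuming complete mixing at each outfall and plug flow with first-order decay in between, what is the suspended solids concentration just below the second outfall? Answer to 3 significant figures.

83.9 mg/L

Conservation of mass: C = (69200·4.100 + 4810·239.0) / 74010 = 1433000/74010 = 19.37 mg/L; combined flow 74010 L/s.
Half-life 0.943 d → k = ln 2 / 0.943 = 0.7350 d⁻¹.
Decay over the reach: 19.37·exp(−kt) = 19.37·0.5905 = 11.44 mg/L.
At the second outfall, C = (74010·11.44 + 12300·520.0) / (74010 + 12300) = 83.91 mg/L.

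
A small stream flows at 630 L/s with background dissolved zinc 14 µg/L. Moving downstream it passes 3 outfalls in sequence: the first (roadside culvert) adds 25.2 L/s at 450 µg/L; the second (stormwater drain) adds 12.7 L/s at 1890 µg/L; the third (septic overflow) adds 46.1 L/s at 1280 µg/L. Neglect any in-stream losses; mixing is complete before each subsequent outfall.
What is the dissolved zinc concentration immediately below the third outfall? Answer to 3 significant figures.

Outfall 1: combined Q = 655.2 L/s; C = (630.0·14.00 + 25.20·450.0)/655.2 = 30.77 µg/L.
Outfall 2: combined Q = 667.9 L/s; C = (655.2·30.77 + 12.70·1890)/667.9 = 66.12 µg/L.
Outfall 3: combined Q = 714.0 L/s; C = (667.9·66.12 + 46.10·1280)/714.0 = 144.5 µg/L.

144 µg/L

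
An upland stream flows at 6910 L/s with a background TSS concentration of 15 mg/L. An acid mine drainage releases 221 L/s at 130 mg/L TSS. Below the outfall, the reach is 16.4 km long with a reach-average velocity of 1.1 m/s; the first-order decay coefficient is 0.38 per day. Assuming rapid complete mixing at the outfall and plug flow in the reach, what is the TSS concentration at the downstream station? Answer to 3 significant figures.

17.4 mg/L

Mass balance: C = (6910·15.00 + 221.0·130.0) / 7131 = 132400/7131 = 18.56 mg/L.
Travel time t = 16.4·1000 / 1.1 = 14910 s = 4.141 h.
First-order decay: C = 18.56·exp(−k·t) = 18.56·0.9365 = 17.39 mg/L.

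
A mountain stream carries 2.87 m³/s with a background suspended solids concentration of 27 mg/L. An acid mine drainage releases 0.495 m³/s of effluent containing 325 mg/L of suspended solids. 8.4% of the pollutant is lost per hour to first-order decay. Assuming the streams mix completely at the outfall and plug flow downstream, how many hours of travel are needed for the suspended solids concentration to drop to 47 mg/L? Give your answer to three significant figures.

Conservation of mass: C = (2.870·27.00 + 0.4950·325.0) / 3.365 = 238.4/3.365 = 70.84 mg/L.
8.4%/h lost → k = −ln(1 − 0.084) = 0.08774 h⁻¹.
70.84·exp(−k·t) = 47 → t = ln(70.84/47)/k = 16830 s = 4.676 h.

4.68 h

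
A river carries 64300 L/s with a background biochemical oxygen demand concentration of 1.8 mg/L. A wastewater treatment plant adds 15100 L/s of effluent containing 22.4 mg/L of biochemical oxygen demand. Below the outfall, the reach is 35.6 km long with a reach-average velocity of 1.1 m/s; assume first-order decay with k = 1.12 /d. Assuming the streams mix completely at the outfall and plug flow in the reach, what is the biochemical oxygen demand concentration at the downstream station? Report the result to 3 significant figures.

3.76 mg/L

Mixed concentration C = ΣQC/ΣQ = (64300·1.800 + 15100·22.40) / 79400 = 454000/79400 = 5.718 mg/L.
Travel time t = 35.6·1000 / 1.1 = 32360 s = 8.990 h.
Applying C = C₀e^(−kt): 5.718 × 0.6574 = 3.759 mg/L.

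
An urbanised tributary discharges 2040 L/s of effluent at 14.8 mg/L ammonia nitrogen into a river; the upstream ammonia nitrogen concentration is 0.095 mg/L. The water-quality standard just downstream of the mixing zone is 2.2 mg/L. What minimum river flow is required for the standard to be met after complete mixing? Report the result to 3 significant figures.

Set C_mix = 2.2: (Q·0.09500 + 2040·14.80) / (Q + 2040) = 2.2
→ Q = 2040·(14.80 − 2.2)/(2.2 − 0.09500) = 12210 L/s.

12200 L/s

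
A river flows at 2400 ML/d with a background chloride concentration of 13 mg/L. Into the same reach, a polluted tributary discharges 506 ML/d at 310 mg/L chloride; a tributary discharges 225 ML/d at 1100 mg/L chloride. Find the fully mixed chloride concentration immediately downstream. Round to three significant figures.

139 mg/L

Mass balance: C = (2400·13.00 + 506.0·310.0 + 225.0·1100) / 3131 = 435600/3131 = 139.1 mg/L.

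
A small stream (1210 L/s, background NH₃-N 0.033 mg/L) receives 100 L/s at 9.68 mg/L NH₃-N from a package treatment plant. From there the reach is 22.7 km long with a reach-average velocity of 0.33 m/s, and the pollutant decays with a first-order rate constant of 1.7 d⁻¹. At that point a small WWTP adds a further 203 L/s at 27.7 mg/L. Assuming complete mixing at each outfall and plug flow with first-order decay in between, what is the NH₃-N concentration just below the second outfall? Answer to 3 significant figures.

3.89 mg/L

After mixing, C = (1210·0.03300 + 100.0·9.680) / 1310 = 1008/1310 = 0.7694 mg/L; combined flow 1310 L/s.
Travel time t = 22.7·1000 / 0.33 = 68790 s = 19.11 h.
First-order decay: C = 0.7694·exp(−k·t) = 0.7694·0.2583 = 0.1988 mg/L.
At the second outfall, C = (1310·0.1988 + 203.0·27.70) / (1310 + 203.0) = 3.889 mg/L.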